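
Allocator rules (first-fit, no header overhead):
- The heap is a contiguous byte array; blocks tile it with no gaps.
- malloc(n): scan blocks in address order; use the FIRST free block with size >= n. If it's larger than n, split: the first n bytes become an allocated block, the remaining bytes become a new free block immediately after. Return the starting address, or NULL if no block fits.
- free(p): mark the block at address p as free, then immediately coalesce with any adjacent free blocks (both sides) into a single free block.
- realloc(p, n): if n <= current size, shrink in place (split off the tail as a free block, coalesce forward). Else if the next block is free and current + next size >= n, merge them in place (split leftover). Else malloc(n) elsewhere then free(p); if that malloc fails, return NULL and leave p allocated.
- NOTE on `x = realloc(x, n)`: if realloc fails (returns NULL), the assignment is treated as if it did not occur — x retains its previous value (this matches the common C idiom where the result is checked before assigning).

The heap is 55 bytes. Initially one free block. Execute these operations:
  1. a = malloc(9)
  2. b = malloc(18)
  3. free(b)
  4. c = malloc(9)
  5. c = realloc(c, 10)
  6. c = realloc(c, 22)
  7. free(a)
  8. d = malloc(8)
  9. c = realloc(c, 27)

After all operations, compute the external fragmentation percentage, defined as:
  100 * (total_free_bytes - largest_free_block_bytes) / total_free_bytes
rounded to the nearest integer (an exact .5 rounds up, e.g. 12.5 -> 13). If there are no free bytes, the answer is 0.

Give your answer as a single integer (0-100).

Answer: 5

Derivation:
Op 1: a = malloc(9) -> a = 0; heap: [0-8 ALLOC][9-54 FREE]
Op 2: b = malloc(18) -> b = 9; heap: [0-8 ALLOC][9-26 ALLOC][27-54 FREE]
Op 3: free(b) -> (freed b); heap: [0-8 ALLOC][9-54 FREE]
Op 4: c = malloc(9) -> c = 9; heap: [0-8 ALLOC][9-17 ALLOC][18-54 FREE]
Op 5: c = realloc(c, 10) -> c = 9; heap: [0-8 ALLOC][9-18 ALLOC][19-54 FREE]
Op 6: c = realloc(c, 22) -> c = 9; heap: [0-8 ALLOC][9-30 ALLOC][31-54 FREE]
Op 7: free(a) -> (freed a); heap: [0-8 FREE][9-30 ALLOC][31-54 FREE]
Op 8: d = malloc(8) -> d = 0; heap: [0-7 ALLOC][8-8 FREE][9-30 ALLOC][31-54 FREE]
Op 9: c = realloc(c, 27) -> c = 9; heap: [0-7 ALLOC][8-8 FREE][9-35 ALLOC][36-54 FREE]
Free blocks: [1 19] total_free=20 largest=19 -> 100*(20-19)/20 = 100/20 = 5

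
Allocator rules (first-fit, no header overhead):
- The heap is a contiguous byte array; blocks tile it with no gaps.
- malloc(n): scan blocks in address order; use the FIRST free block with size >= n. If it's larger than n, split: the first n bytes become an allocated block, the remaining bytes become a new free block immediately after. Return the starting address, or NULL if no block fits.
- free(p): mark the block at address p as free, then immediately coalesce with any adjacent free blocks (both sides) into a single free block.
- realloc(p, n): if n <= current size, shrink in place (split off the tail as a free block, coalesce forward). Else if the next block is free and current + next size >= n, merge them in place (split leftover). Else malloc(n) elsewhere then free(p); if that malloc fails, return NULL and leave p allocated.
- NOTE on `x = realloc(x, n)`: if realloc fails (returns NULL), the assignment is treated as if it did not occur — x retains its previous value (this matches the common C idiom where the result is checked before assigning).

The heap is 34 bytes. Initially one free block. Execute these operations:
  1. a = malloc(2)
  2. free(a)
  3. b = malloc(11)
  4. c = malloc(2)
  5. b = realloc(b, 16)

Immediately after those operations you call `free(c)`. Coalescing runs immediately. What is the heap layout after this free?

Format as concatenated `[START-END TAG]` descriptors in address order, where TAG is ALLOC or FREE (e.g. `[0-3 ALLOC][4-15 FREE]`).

Op 1: a = malloc(2) -> a = 0; heap: [0-1 ALLOC][2-33 FREE]
Op 2: free(a) -> (freed a); heap: [0-33 FREE]
Op 3: b = malloc(11) -> b = 0; heap: [0-10 ALLOC][11-33 FREE]
Op 4: c = malloc(2) -> c = 11; heap: [0-10 ALLOC][11-12 ALLOC][13-33 FREE]
Op 5: b = realloc(b, 16) -> b = 13; heap: [0-10 FREE][11-12 ALLOC][13-28 ALLOC][29-33 FREE]
free(c): c = 11 -> block [11-12 ALLOC]; mark free, coalesce with adjacent free neighbors -> [0-12 FREE][13-28 ALLOC][29-33 FREE]

Answer: [0-12 FREE][13-28 ALLOC][29-33 FREE]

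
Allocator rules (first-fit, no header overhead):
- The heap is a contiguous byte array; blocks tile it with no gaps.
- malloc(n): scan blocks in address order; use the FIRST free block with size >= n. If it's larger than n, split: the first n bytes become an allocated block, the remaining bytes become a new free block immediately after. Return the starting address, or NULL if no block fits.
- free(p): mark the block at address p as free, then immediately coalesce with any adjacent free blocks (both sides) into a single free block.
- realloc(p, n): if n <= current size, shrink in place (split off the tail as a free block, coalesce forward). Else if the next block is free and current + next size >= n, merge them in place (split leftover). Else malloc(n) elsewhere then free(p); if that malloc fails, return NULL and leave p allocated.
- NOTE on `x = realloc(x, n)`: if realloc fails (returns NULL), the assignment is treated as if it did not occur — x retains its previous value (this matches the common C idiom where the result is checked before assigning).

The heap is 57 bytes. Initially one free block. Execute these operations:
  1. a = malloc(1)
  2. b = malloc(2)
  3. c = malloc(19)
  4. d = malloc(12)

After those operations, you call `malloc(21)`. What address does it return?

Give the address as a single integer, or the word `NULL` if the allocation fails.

Answer: 34

Derivation:
Op 1: a = malloc(1) -> a = 0; heap: [0-0 ALLOC][1-56 FREE]
Op 2: b = malloc(2) -> b = 1; heap: [0-0 ALLOC][1-2 ALLOC][3-56 FREE]
Op 3: c = malloc(19) -> c = 3; heap: [0-0 ALLOC][1-2 ALLOC][3-21 ALLOC][22-56 FREE]
Op 4: d = malloc(12) -> d = 22; heap: [0-0 ALLOC][1-2 ALLOC][3-21 ALLOC][22-33 ALLOC][34-56 FREE]
malloc(21): first-fit scan over [0-0 ALLOC][1-2 ALLOC][3-21 ALLOC][22-33 ALLOC][34-56 FREE] -> 34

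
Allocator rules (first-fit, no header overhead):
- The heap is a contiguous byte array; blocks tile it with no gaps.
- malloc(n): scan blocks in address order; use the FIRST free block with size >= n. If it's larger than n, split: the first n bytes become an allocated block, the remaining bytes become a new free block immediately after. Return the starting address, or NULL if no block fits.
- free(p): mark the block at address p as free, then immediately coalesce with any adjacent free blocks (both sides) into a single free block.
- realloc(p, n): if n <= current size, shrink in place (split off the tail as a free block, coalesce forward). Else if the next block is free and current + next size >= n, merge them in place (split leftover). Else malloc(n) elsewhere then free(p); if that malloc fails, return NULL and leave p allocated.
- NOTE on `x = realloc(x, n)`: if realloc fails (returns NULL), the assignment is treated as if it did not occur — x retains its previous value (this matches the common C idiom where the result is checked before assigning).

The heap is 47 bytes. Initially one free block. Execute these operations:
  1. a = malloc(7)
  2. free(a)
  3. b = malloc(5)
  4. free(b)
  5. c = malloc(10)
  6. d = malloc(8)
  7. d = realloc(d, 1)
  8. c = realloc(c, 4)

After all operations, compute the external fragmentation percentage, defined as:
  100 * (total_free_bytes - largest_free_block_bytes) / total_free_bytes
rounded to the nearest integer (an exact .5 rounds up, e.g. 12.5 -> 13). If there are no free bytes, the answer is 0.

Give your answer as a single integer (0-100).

Answer: 14

Derivation:
Op 1: a = malloc(7) -> a = 0; heap: [0-6 ALLOC][7-46 FREE]
Op 2: free(a) -> (freed a); heap: [0-46 FREE]
Op 3: b = malloc(5) -> b = 0; heap: [0-4 ALLOC][5-46 FREE]
Op 4: free(b) -> (freed b); heap: [0-46 FREE]
Op 5: c = malloc(10) -> c = 0; heap: [0-9 ALLOC][10-46 FREE]
Op 6: d = malloc(8) -> d = 10; heap: [0-9 ALLOC][10-17 ALLOC][18-46 FREE]
Op 7: d = realloc(d, 1) -> d = 10; heap: [0-9 ALLOC][10-10 ALLOC][11-46 FREE]
Op 8: c = realloc(c, 4) -> c = 0; heap: [0-3 ALLOC][4-9 FREE][10-10 ALLOC][11-46 FREE]
Free blocks: [6 36] total_free=42 largest=36 -> 100*(42-36)/42 = 600/42 ≈ 14.286 -> rounds to 14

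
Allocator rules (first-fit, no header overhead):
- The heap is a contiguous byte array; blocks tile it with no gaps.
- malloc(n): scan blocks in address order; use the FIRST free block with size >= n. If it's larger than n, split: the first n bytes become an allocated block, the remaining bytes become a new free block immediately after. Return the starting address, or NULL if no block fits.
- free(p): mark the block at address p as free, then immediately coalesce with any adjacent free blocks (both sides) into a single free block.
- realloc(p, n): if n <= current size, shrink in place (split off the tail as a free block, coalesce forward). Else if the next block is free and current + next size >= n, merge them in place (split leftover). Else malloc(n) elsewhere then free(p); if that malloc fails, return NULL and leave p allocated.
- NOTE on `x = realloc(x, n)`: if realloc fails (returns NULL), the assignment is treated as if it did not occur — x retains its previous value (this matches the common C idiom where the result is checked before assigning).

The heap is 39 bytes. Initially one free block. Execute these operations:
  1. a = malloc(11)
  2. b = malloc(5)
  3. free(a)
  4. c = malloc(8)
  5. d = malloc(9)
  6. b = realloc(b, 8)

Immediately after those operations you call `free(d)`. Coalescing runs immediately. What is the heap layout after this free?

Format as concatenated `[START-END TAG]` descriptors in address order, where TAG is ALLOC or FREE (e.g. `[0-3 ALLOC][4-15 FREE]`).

Op 1: a = malloc(11) -> a = 0; heap: [0-10 ALLOC][11-38 FREE]
Op 2: b = malloc(5) -> b = 11; heap: [0-10 ALLOC][11-15 ALLOC][16-38 FREE]
Op 3: free(a) -> (freed a); heap: [0-10 FREE][11-15 ALLOC][16-38 FREE]
Op 4: c = malloc(8) -> c = 0; heap: [0-7 ALLOC][8-10 FREE][11-15 ALLOC][16-38 FREE]
Op 5: d = malloc(9) -> d = 16; heap: [0-7 ALLOC][8-10 FREE][11-15 ALLOC][16-24 ALLOC][25-38 FREE]
Op 6: b = realloc(b, 8) -> b = 25; heap: [0-7 ALLOC][8-15 FREE][16-24 ALLOC][25-32 ALLOC][33-38 FREE]
free(d): d = 16 -> block [16-24 ALLOC]; mark free, coalesce with adjacent free neighbors -> [0-7 ALLOC][8-24 FREE][25-32 ALLOC][33-38 FREE]

Answer: [0-7 ALLOC][8-24 FREE][25-32 ALLOC][33-38 FREE]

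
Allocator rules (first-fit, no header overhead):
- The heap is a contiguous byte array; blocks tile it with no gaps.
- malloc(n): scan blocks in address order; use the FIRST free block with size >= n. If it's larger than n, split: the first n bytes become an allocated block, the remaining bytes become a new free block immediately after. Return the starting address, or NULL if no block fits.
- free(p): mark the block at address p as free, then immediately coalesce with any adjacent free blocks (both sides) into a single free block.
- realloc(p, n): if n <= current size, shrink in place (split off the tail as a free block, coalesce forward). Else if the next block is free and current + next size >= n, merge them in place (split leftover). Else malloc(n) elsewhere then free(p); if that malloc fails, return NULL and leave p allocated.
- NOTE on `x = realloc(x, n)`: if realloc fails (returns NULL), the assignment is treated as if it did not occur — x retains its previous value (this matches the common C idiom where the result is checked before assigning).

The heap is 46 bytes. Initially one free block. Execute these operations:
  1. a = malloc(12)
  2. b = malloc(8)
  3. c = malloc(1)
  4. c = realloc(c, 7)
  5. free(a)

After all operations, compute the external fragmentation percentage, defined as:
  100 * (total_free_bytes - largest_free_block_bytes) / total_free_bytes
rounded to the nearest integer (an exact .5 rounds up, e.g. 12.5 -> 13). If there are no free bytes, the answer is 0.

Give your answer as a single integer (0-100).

Answer: 39

Derivation:
Op 1: a = malloc(12) -> a = 0; heap: [0-11 ALLOC][12-45 FREE]
Op 2: b = malloc(8) -> b = 12; heap: [0-11 ALLOC][12-19 ALLOC][20-45 FREE]
Op 3: c = malloc(1) -> c = 20; heap: [0-11 ALLOC][12-19 ALLOC][20-20 ALLOC][21-45 FREE]
Op 4: c = realloc(c, 7) -> c = 20; heap: [0-11 ALLOC][12-19 ALLOC][20-26 ALLOC][27-45 FREE]
Op 5: free(a) -> (freed a); heap: [0-11 FREE][12-19 ALLOC][20-26 ALLOC][27-45 FREE]
Free blocks: [12 19] total_free=31 largest=19 -> 100*(31-19)/31 = 1200/31 ≈ 38.710 -> rounds to 39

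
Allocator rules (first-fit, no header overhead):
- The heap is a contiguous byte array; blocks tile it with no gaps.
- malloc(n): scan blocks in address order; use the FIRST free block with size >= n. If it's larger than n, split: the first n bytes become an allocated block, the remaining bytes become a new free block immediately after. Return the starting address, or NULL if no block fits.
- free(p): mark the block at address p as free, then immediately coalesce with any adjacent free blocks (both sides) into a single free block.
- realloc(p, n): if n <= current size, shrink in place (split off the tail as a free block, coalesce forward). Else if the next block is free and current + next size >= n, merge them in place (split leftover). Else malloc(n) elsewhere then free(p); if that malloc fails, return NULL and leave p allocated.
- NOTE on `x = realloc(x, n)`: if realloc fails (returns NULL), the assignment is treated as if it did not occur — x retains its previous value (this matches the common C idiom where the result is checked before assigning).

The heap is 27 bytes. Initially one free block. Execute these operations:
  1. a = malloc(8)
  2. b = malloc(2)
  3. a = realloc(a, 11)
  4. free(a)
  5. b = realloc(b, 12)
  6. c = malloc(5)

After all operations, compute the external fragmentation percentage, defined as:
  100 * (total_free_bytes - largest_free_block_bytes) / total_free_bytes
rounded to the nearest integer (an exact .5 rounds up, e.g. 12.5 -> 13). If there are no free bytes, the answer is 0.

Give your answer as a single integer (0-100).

Op 1: a = malloc(8) -> a = 0; heap: [0-7 ALLOC][8-26 FREE]
Op 2: b = malloc(2) -> b = 8; heap: [0-7 ALLOC][8-9 ALLOC][10-26 FREE]
Op 3: a = realloc(a, 11) -> a = 10; heap: [0-7 FREE][8-9 ALLOC][10-20 ALLOC][21-26 FREE]
Op 4: free(a) -> (freed a); heap: [0-7 FREE][8-9 ALLOC][10-26 FREE]
Op 5: b = realloc(b, 12) -> b = 8; heap: [0-7 FREE][8-19 ALLOC][20-26 FREE]
Op 6: c = malloc(5) -> c = 0; heap: [0-4 ALLOC][5-7 FREE][8-19 ALLOC][20-26 FREE]
Free blocks: [3 7] total_free=10 largest=7 -> 100*(10-7)/10 = 300/10 = 30

Answer: 30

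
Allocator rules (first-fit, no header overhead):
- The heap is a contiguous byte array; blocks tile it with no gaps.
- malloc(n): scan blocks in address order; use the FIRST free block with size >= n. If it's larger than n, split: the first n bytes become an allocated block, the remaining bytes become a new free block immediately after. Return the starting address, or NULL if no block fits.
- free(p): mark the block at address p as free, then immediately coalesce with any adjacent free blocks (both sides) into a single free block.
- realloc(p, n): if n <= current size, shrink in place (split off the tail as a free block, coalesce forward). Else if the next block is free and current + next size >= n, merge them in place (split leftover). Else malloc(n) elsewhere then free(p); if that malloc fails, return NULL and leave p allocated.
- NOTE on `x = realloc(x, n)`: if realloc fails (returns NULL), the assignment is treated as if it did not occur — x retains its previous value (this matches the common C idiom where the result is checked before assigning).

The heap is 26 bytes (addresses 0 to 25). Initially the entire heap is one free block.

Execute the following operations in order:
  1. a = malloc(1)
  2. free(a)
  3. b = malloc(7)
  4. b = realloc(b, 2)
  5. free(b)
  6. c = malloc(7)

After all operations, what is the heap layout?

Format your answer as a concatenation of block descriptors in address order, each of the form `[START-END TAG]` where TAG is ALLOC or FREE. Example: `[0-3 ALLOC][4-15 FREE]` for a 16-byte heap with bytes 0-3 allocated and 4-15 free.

Answer: [0-6 ALLOC][7-25 FREE]

Derivation:
Op 1: a = malloc(1) -> a = 0; heap: [0-0 ALLOC][1-25 FREE]
Op 2: free(a) -> (freed a); heap: [0-25 FREE]
Op 3: b = malloc(7) -> b = 0; heap: [0-6 ALLOC][7-25 FREE]
Op 4: b = realloc(b, 2) -> b = 0; heap: [0-1 ALLOC][2-25 FREE]
Op 5: free(b) -> (freed b); heap: [0-25 FREE]
Op 6: c = malloc(7) -> c = 0; heap: [0-6 ALLOC][7-25 FREE]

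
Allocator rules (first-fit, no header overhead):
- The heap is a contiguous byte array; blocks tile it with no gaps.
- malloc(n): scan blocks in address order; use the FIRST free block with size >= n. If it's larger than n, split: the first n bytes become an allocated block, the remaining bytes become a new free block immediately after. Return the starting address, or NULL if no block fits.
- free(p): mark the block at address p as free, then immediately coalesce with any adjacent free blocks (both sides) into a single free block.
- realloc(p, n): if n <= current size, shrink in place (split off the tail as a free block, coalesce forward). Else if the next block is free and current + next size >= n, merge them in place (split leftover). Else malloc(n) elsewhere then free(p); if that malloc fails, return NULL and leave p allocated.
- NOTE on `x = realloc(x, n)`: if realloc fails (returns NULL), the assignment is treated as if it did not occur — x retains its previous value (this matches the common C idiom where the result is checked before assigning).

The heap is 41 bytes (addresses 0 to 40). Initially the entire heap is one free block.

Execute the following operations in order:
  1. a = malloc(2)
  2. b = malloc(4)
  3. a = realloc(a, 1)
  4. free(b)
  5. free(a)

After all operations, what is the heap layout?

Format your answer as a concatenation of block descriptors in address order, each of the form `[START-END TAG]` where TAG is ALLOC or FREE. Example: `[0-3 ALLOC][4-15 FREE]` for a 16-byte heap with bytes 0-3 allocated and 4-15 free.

Op 1: a = malloc(2) -> a = 0; heap: [0-1 ALLOC][2-40 FREE]
Op 2: b = malloc(4) -> b = 2; heap: [0-1 ALLOC][2-5 ALLOC][6-40 FREE]
Op 3: a = realloc(a, 1) -> a = 0; heap: [0-0 ALLOC][1-1 FREE][2-5 ALLOC][6-40 FREE]
Op 4: free(b) -> (freed b); heap: [0-0 ALLOC][1-40 FREE]
Op 5: free(a) -> (freed a); heap: [0-40 FREE]

Answer: [0-40 FREE]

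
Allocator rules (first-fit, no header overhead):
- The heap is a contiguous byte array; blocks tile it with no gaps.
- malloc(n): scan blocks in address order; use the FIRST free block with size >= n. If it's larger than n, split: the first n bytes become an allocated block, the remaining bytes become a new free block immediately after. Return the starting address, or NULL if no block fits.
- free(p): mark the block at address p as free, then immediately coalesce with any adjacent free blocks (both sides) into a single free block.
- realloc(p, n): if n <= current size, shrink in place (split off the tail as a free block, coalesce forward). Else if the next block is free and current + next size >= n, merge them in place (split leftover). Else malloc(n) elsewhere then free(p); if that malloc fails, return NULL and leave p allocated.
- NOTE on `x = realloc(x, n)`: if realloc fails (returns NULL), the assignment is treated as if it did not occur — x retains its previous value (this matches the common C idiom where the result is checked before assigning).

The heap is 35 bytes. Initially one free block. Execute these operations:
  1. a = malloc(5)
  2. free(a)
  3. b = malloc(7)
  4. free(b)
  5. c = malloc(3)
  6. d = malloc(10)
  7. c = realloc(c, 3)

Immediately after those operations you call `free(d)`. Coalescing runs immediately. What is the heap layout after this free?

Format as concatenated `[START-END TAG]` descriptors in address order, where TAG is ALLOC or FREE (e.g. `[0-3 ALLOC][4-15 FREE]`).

Op 1: a = malloc(5) -> a = 0; heap: [0-4 ALLOC][5-34 FREE]
Op 2: free(a) -> (freed a); heap: [0-34 FREE]
Op 3: b = malloc(7) -> b = 0; heap: [0-6 ALLOC][7-34 FREE]
Op 4: free(b) -> (freed b); heap: [0-34 FREE]
Op 5: c = malloc(3) -> c = 0; heap: [0-2 ALLOC][3-34 FREE]
Op 6: d = malloc(10) -> d = 3; heap: [0-2 ALLOC][3-12 ALLOC][13-34 FREE]
Op 7: c = realloc(c, 3) -> c = 0; heap: [0-2 ALLOC][3-12 ALLOC][13-34 FREE]
free(d): d = 3 -> block [3-12 ALLOC]; mark free, coalesce with adjacent free neighbors -> [0-2 ALLOC][3-34 FREE]

Answer: [0-2 ALLOC][3-34 FREE]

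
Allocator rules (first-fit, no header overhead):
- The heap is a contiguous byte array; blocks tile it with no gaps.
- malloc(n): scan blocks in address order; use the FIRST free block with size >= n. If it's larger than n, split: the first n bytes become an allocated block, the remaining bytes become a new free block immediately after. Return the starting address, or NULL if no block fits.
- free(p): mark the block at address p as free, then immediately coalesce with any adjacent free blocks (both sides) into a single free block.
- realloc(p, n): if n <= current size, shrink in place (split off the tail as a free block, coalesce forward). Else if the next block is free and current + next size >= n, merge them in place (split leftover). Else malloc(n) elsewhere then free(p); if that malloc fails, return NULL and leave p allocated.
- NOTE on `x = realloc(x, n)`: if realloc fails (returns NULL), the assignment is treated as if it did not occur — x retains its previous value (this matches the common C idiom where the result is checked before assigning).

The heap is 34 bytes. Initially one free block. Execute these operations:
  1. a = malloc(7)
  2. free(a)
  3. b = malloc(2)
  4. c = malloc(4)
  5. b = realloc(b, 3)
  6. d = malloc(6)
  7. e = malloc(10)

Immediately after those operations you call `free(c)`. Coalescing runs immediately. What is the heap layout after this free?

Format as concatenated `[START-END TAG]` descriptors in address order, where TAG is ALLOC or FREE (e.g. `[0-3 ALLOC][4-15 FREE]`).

Answer: [0-5 FREE][6-8 ALLOC][9-14 ALLOC][15-24 ALLOC][25-33 FREE]

Derivation:
Op 1: a = malloc(7) -> a = 0; heap: [0-6 ALLOC][7-33 FREE]
Op 2: free(a) -> (freed a); heap: [0-33 FREE]
Op 3: b = malloc(2) -> b = 0; heap: [0-1 ALLOC][2-33 FREE]
Op 4: c = malloc(4) -> c = 2; heap: [0-1 ALLOC][2-5 ALLOC][6-33 FREE]
Op 5: b = realloc(b, 3) -> b = 6; heap: [0-1 FREE][2-5 ALLOC][6-8 ALLOC][9-33 FREE]
Op 6: d = malloc(6) -> d = 9; heap: [0-1 FREE][2-5 ALLOC][6-8 ALLOC][9-14 ALLOC][15-33 FREE]
Op 7: e = malloc(10) -> e = 15; heap: [0-1 FREE][2-5 ALLOC][6-8 ALLOC][9-14 ALLOC][15-24 ALLOC][25-33 FREE]
free(c): c = 2 -> block [2-5 ALLOC]; mark free, coalesce with adjacent free neighbors -> [0-5 FREE][6-8 ALLOC][9-14 ALLOC][15-24 ALLOC][25-33 FREE]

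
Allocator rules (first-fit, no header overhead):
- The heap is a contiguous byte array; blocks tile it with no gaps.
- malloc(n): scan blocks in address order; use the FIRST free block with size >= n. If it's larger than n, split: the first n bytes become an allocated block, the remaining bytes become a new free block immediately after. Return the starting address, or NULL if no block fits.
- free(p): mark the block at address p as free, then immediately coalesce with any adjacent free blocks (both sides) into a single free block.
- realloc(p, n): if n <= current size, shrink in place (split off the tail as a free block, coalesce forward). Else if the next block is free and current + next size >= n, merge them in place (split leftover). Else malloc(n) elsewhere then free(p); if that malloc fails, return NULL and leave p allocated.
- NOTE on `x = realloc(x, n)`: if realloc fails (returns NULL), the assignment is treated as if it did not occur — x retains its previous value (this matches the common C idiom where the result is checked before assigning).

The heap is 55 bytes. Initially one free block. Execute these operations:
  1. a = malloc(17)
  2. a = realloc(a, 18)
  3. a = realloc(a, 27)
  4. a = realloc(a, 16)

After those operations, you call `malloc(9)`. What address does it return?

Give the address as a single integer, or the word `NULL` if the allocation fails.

Op 1: a = malloc(17) -> a = 0; heap: [0-16 ALLOC][17-54 FREE]
Op 2: a = realloc(a, 18) -> a = 0; heap: [0-17 ALLOC][18-54 FREE]
Op 3: a = realloc(a, 27) -> a = 0; heap: [0-26 ALLOC][27-54 FREE]
Op 4: a = realloc(a, 16) -> a = 0; heap: [0-15 ALLOC][16-54 FREE]
malloc(9): first-fit scan over [0-15 ALLOC][16-54 FREE] -> 16

Answer: 16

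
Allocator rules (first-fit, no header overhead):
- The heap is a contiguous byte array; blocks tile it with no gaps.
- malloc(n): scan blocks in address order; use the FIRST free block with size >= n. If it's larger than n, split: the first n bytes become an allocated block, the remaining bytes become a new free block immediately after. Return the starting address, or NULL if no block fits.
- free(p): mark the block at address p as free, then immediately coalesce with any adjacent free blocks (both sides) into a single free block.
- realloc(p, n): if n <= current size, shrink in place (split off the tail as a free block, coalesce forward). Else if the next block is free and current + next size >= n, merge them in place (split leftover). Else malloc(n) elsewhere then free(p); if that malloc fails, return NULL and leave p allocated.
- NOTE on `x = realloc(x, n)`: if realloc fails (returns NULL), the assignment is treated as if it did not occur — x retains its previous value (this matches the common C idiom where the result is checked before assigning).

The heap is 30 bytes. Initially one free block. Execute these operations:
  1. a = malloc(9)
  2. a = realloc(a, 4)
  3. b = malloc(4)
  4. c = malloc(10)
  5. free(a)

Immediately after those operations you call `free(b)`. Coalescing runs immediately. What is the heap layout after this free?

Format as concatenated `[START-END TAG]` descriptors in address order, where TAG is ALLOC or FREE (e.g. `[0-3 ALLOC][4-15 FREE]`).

Op 1: a = malloc(9) -> a = 0; heap: [0-8 ALLOC][9-29 FREE]
Op 2: a = realloc(a, 4) -> a = 0; heap: [0-3 ALLOC][4-29 FREE]
Op 3: b = malloc(4) -> b = 4; heap: [0-3 ALLOC][4-7 ALLOC][8-29 FREE]
Op 4: c = malloc(10) -> c = 8; heap: [0-3 ALLOC][4-7 ALLOC][8-17 ALLOC][18-29 FREE]
Op 5: free(a) -> (freed a); heap: [0-3 FREE][4-7 ALLOC][8-17 ALLOC][18-29 FREE]
free(b): b = 4 -> block [4-7 ALLOC]; mark free, coalesce with adjacent free neighbors -> [0-7 FREE][8-17 ALLOC][18-29 FREE]

Answer: [0-7 FREE][8-17 ALLOC][18-29 FREE]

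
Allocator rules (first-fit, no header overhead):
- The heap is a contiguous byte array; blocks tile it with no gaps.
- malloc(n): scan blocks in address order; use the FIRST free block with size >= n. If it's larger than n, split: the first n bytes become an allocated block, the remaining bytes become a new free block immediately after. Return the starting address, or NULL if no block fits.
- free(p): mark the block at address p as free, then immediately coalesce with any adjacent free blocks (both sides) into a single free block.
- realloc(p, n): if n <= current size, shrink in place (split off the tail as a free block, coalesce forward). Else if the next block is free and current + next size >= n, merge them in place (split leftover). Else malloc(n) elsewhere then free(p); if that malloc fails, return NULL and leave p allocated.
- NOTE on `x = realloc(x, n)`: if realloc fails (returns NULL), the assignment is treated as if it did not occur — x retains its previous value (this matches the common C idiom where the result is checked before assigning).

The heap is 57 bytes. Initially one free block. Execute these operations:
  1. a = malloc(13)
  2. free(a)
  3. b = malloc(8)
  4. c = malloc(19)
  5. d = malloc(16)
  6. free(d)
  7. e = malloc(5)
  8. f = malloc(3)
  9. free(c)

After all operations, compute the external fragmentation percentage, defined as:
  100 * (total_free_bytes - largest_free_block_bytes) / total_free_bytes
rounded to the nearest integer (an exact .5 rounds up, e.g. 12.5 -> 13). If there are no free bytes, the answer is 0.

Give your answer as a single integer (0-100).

Op 1: a = malloc(13) -> a = 0; heap: [0-12 ALLOC][13-56 FREE]
Op 2: free(a) -> (freed a); heap: [0-56 FREE]
Op 3: b = malloc(8) -> b = 0; heap: [0-7 ALLOC][8-56 FREE]
Op 4: c = malloc(19) -> c = 8; heap: [0-7 ALLOC][8-26 ALLOC][27-56 FREE]
Op 5: d = malloc(16) -> d = 27; heap: [0-7 ALLOC][8-26 ALLOC][27-42 ALLOC][43-56 FREE]
Op 6: free(d) -> (freed d); heap: [0-7 ALLOC][8-26 ALLOC][27-56 FREE]
Op 7: e = malloc(5) -> e = 27; heap: [0-7 ALLOC][8-26 ALLOC][27-31 ALLOC][32-56 FREE]
Op 8: f = malloc(3) -> f = 32; heap: [0-7 ALLOC][8-26 ALLOC][27-31 ALLOC][32-34 ALLOC][35-56 FREE]
Op 9: free(c) -> (freed c); heap: [0-7 ALLOC][8-26 FREE][27-31 ALLOC][32-34 ALLOC][35-56 FREE]
Free blocks: [19 22] total_free=41 largest=22 -> 100*(41-22)/41 = 1900/41 ≈ 46.341 -> rounds to 46

Answer: 46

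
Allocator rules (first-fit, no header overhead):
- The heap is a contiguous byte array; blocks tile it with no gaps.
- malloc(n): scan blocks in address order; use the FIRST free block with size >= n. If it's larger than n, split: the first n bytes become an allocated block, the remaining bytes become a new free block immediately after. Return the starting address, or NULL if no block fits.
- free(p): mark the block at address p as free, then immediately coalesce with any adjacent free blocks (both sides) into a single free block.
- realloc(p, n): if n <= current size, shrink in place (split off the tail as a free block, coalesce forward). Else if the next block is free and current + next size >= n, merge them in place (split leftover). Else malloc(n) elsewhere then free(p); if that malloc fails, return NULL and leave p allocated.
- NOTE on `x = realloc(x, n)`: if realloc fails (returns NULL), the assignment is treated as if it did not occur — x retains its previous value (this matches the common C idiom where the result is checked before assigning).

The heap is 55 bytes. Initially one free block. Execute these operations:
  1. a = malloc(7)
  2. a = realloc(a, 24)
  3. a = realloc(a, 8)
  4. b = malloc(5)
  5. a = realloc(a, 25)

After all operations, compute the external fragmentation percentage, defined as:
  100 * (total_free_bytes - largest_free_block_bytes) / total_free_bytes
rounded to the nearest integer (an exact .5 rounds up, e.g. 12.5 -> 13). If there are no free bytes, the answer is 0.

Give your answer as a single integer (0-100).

Op 1: a = malloc(7) -> a = 0; heap: [0-6 ALLOC][7-54 FREE]
Op 2: a = realloc(a, 24) -> a = 0; heap: [0-23 ALLOC][24-54 FREE]
Op 3: a = realloc(a, 8) -> a = 0; heap: [0-7 ALLOC][8-54 FREE]
Op 4: b = malloc(5) -> b = 8; heap: [0-7 ALLOC][8-12 ALLOC][13-54 FREE]
Op 5: a = realloc(a, 25) -> a = 13; heap: [0-7 FREE][8-12 ALLOC][13-37 ALLOC][38-54 FREE]
Free blocks: [8 17] total_free=25 largest=17 -> 100*(25-17)/25 = 800/25 = 32

Answer: 32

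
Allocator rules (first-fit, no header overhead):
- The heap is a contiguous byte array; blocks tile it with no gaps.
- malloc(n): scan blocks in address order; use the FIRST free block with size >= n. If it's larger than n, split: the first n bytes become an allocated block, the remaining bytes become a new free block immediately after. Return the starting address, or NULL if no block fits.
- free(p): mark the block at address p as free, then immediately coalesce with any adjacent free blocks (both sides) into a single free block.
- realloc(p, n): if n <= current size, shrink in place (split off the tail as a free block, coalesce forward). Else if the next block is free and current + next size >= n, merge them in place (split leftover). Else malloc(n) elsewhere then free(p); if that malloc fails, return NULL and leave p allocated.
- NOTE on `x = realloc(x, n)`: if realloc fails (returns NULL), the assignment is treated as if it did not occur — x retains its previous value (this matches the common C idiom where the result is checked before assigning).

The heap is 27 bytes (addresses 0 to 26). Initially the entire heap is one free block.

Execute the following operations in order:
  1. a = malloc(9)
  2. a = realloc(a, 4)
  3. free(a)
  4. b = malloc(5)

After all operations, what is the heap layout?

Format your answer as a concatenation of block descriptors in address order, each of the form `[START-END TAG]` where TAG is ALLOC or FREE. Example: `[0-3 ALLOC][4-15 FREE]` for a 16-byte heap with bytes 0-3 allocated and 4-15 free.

Op 1: a = malloc(9) -> a = 0; heap: [0-8 ALLOC][9-26 FREE]
Op 2: a = realloc(a, 4) -> a = 0; heap: [0-3 ALLOC][4-26 FREE]
Op 3: free(a) -> (freed a); heap: [0-26 FREE]
Op 4: b = malloc(5) -> b = 0; heap: [0-4 ALLOC][5-26 FREE]

Answer: [0-4 ALLOC][5-26 FREE]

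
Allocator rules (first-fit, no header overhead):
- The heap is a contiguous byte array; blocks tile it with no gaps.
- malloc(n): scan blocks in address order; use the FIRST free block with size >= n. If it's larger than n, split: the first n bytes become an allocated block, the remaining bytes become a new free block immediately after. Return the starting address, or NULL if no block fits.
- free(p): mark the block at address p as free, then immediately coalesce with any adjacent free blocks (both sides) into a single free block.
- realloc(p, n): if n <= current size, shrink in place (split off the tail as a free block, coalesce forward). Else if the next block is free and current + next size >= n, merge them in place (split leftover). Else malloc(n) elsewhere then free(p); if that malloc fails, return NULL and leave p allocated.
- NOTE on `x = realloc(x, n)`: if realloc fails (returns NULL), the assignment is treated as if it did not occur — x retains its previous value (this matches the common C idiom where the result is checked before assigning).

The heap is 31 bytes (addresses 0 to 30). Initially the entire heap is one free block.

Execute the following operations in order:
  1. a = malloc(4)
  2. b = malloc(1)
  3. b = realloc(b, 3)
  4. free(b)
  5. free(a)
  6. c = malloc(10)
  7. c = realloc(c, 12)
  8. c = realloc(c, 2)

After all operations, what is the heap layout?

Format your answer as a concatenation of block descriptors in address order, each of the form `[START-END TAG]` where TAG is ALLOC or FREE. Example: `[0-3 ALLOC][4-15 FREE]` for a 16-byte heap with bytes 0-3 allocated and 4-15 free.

Answer: [0-1 ALLOC][2-30 FREE]

Derivation:
Op 1: a = malloc(4) -> a = 0; heap: [0-3 ALLOC][4-30 FREE]
Op 2: b = malloc(1) -> b = 4; heap: [0-3 ALLOC][4-4 ALLOC][5-30 FREE]
Op 3: b = realloc(b, 3) -> b = 4; heap: [0-3 ALLOC][4-6 ALLOC][7-30 FREE]
Op 4: free(b) -> (freed b); heap: [0-3 ALLOC][4-30 FREE]
Op 5: free(a) -> (freed a); heap: [0-30 FREE]
Op 6: c = malloc(10) -> c = 0; heap: [0-9 ALLOC][10-30 FREE]
Op 7: c = realloc(c, 12) -> c = 0; heap: [0-11 ALLOC][12-30 FREE]
Op 8: c = realloc(c, 2) -> c = 0; heap: [0-1 ALLOC][2-30 FREE]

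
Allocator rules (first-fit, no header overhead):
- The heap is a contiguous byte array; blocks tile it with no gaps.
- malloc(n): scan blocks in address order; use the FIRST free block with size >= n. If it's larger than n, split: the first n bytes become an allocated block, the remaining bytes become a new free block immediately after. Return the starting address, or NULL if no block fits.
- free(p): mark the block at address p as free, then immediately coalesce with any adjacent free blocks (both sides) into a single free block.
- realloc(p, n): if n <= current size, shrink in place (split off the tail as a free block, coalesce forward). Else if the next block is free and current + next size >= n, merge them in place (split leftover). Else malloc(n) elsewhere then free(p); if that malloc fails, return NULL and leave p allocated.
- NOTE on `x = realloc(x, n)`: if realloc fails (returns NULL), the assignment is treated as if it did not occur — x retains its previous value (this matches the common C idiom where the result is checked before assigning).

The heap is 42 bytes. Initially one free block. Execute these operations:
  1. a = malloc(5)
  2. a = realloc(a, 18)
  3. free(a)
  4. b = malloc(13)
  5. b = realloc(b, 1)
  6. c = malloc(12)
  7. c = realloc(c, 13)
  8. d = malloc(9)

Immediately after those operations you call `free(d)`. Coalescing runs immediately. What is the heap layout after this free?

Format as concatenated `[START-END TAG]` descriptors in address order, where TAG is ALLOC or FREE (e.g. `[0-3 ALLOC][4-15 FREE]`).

Op 1: a = malloc(5) -> a = 0; heap: [0-4 ALLOC][5-41 FREE]
Op 2: a = realloc(a, 18) -> a = 0; heap: [0-17 ALLOC][18-41 FREE]
Op 3: free(a) -> (freed a); heap: [0-41 FREE]
Op 4: b = malloc(13) -> b = 0; heap: [0-12 ALLOC][13-41 FREE]
Op 5: b = realloc(b, 1) -> b = 0; heap: [0-0 ALLOC][1-41 FREE]
Op 6: c = malloc(12) -> c = 1; heap: [0-0 ALLOC][1-12 ALLOC][13-41 FREE]
Op 7: c = realloc(c, 13) -> c = 1; heap: [0-0 ALLOC][1-13 ALLOC][14-41 FREE]
Op 8: d = malloc(9) -> d = 14; heap: [0-0 ALLOC][1-13 ALLOC][14-22 ALLOC][23-41 FREE]
free(d): d = 14 -> block [14-22 ALLOC]; mark free, coalesce with adjacent free neighbors -> [0-0 ALLOC][1-13 ALLOC][14-41 FREE]

Answer: [0-0 ALLOC][1-13 ALLOC][14-41 FREE]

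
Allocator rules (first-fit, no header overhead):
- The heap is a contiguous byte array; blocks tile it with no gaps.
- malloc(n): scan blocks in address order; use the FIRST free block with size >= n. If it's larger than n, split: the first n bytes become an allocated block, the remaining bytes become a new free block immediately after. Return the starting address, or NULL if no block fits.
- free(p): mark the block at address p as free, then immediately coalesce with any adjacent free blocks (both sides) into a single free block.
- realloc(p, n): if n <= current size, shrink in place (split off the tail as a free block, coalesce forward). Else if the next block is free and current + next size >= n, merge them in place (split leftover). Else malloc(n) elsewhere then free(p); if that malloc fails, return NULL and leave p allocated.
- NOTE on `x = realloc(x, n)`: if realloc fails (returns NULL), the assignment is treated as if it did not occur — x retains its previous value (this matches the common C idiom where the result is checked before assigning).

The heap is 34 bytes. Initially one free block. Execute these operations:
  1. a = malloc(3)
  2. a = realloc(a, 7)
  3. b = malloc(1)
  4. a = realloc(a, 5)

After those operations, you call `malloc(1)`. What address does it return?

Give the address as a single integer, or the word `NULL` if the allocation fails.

Op 1: a = malloc(3) -> a = 0; heap: [0-2 ALLOC][3-33 FREE]
Op 2: a = realloc(a, 7) -> a = 0; heap: [0-6 ALLOC][7-33 FREE]
Op 3: b = malloc(1) -> b = 7; heap: [0-6 ALLOC][7-7 ALLOC][8-33 FREE]
Op 4: a = realloc(a, 5) -> a = 0; heap: [0-4 ALLOC][5-6 FREE][7-7 ALLOC][8-33 FREE]
malloc(1): first-fit scan over [0-4 ALLOC][5-6 FREE][7-7 ALLOC][8-33 FREE] -> 5

Answer: 5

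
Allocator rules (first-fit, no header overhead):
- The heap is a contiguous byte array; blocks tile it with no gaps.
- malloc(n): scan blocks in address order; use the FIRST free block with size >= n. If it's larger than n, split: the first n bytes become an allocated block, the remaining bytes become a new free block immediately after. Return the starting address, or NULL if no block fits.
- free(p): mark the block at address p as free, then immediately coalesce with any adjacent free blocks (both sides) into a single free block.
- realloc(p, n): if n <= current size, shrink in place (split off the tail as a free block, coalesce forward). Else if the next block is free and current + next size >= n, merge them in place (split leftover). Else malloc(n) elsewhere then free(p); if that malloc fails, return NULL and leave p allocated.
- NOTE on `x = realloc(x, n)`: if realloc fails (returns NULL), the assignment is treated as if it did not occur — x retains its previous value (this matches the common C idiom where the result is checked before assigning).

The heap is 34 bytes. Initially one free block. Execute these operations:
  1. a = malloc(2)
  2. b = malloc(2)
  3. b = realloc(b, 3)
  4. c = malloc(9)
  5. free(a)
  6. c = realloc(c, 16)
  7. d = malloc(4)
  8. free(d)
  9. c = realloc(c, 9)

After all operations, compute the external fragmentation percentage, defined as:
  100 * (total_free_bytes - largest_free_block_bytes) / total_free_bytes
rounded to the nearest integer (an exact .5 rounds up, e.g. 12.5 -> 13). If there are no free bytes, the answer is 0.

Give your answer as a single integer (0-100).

Op 1: a = malloc(2) -> a = 0; heap: [0-1 ALLOC][2-33 FREE]
Op 2: b = malloc(2) -> b = 2; heap: [0-1 ALLOC][2-3 ALLOC][4-33 FREE]
Op 3: b = realloc(b, 3) -> b = 2; heap: [0-1 ALLOC][2-4 ALLOC][5-33 FREE]
Op 4: c = malloc(9) -> c = 5; heap: [0-1 ALLOC][2-4 ALLOC][5-13 ALLOC][14-33 FREE]
Op 5: free(a) -> (freed a); heap: [0-1 FREE][2-4 ALLOC][5-13 ALLOC][14-33 FREE]
Op 6: c = realloc(c, 16) -> c = 5; heap: [0-1 FREE][2-4 ALLOC][5-20 ALLOC][21-33 FREE]
Op 7: d = malloc(4) -> d = 21; heap: [0-1 FREE][2-4 ALLOC][5-20 ALLOC][21-24 ALLOC][25-33 FREE]
Op 8: free(d) -> (freed d); heap: [0-1 FREE][2-4 ALLOC][5-20 ALLOC][21-33 FREE]
Op 9: c = realloc(c, 9) -> c = 5; heap: [0-1 FREE][2-4 ALLOC][5-13 ALLOC][14-33 FREE]
Free blocks: [2 20] total_free=22 largest=20 -> 100*(22-20)/22 = 200/22 ≈ 9.091 -> rounds to 9

Answer: 9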